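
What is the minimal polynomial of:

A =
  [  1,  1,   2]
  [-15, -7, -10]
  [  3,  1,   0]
x^2 + 4*x + 4

The characteristic polynomial is χ_A(x) = (x + 2)^3, so the eigenvalues are known. The minimal polynomial is
  m_A(x) = Π_λ (x − λ)^{k_λ}
where k_λ is the size of the *largest* Jordan block for λ (equivalently, the smallest k with (A − λI)^k v = 0 for every generalised eigenvector v of λ).

  λ = -2: largest Jordan block has size 2, contributing (x + 2)^2

So m_A(x) = (x + 2)^2 = x^2 + 4*x + 4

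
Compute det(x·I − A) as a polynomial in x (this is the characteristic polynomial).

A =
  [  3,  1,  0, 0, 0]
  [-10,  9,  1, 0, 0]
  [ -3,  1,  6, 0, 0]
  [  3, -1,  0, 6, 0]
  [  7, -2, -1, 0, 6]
x^5 - 30*x^4 + 360*x^3 - 2160*x^2 + 6480*x - 7776

Expanding det(x·I − A) (e.g. by cofactor expansion or by noting that A is similar to its Jordan form J, which has the same characteristic polynomial as A) gives
  χ_A(x) = x^5 - 30*x^4 + 360*x^3 - 2160*x^2 + 6480*x - 7776
which factors as (x - 6)^5. The eigenvalues (with algebraic multiplicities) are λ = 6 with multiplicity 5.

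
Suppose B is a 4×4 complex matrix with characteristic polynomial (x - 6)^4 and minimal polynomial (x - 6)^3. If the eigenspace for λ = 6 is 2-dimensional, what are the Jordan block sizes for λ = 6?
Block sizes for λ = 6: [3, 1]

Step 1 — from the characteristic polynomial, algebraic multiplicity of λ = 6 is 4. From dim ker(B − (6)·I) = 2, there are exactly 2 Jordan blocks for λ = 6.
Step 2 — from the minimal polynomial, the factor (x − 6)^3 tells us the largest block for λ = 6 has size 3.
Step 3 — with total size 4, 2 blocks, and largest block 3, the block sizes (in nonincreasing order) are [3, 1].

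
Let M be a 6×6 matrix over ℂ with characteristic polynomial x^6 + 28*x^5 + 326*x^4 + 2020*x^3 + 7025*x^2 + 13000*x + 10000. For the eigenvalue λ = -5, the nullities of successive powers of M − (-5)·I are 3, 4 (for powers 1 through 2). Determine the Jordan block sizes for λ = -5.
Block sizes for λ = -5: [2, 1, 1]

From the dimensions of kernels of powers, the number of Jordan blocks of size at least j is d_j − d_{j−1} where d_j = dim ker(N^j) (with d_0 = 0). Computing the differences gives [3, 1].
The number of blocks of size exactly k is (#blocks of size ≥ k) − (#blocks of size ≥ k + 1), so the partition is: 2 block(s) of size 1, 1 block(s) of size 2.
In nonincreasing order the block sizes are [2, 1, 1].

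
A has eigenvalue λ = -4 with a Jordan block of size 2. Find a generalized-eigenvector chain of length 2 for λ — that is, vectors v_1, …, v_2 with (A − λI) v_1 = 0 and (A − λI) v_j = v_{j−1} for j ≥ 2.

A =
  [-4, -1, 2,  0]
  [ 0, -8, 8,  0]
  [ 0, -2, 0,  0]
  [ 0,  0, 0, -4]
A Jordan chain for λ = -4 of length 2:
v_1 = (-1, -4, -2, 0)ᵀ
v_2 = (0, 1, 0, 0)ᵀ

Let N = A − (-4)·I. We want v_2 with N^2 v_2 = 0 but N^1 v_2 ≠ 0; then v_{j-1} := N · v_j for j = 2, …, 2.

Pick v_2 = (0, 1, 0, 0)ᵀ.
Then v_1 = N · v_2 = (-1, -4, -2, 0)ᵀ.

Sanity check: (A − (-4)·I) v_1 = (0, 0, 0, 0)ᵀ = 0. ✓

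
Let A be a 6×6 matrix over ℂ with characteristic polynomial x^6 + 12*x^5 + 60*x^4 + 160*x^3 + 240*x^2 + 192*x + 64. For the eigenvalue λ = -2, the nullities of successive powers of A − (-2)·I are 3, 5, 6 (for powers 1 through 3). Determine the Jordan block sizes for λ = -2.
Block sizes for λ = -2: [3, 2, 1]

From the dimensions of kernels of powers, the number of Jordan blocks of size at least j is d_j − d_{j−1} where d_j = dim ker(N^j) (with d_0 = 0). Computing the differences gives [3, 2, 1].
The number of blocks of size exactly k is (#blocks of size ≥ k) − (#blocks of size ≥ k + 1), so the partition is: 1 block(s) of size 1, 1 block(s) of size 2, 1 block(s) of size 3.
In nonincreasing order the block sizes are [3, 2, 1].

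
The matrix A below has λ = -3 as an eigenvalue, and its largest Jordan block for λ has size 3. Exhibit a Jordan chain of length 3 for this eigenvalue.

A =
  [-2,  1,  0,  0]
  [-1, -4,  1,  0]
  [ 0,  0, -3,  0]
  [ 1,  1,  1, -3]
A Jordan chain for λ = -3 of length 3:
v_1 = (1, -1, 0, 1)ᵀ
v_2 = (0, 1, 0, 1)ᵀ
v_3 = (0, 0, 1, 0)ᵀ

Let N = A − (-3)·I. We want v_3 with N^3 v_3 = 0 but N^2 v_3 ≠ 0; then v_{j-1} := N · v_j for j = 3, …, 2.

Pick v_3 = (0, 0, 1, 0)ᵀ.
Then v_2 = N · v_3 = (0, 1, 0, 1)ᵀ.
Then v_1 = N · v_2 = (1, -1, 0, 1)ᵀ.

Sanity check: (A − (-3)·I) v_1 = (0, 0, 0, 0)ᵀ = 0. ✓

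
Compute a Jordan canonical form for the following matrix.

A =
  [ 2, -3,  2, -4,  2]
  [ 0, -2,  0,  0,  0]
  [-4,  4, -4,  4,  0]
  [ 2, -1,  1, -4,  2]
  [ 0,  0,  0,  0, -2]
J_2(-2) ⊕ J_2(-2) ⊕ J_1(-2)

The characteristic polynomial is
  det(x·I − A) = x^5 + 10*x^4 + 40*x^3 + 80*x^2 + 80*x + 32 = (x + 2)^5

Eigenvalues and multiplicities (the geometric multiplicity of λ is n − rank(A − λI), which equals the number of Jordan blocks for λ):
  λ = -2: algebraic multiplicity = 5, geometric multiplicity = 3

Determining the block sizes for each eigenvalue:
  λ = -2: with am = 5 and gm = 3, the partition is not yet determined (e.g. several partitions of 5 into 3 parts exist). Let N = A − (-2)·I. Computing rank(N^1) = 2, rank(N^2) = 0; the number of blocks of size ≥ j is rank(N^{j−1}) − rank(N^j), giving [3, 2]. So we have 2 block(s) of size 2, 1 block(s) of size 1 → block sizes [2, 2, 1]

Assembling the blocks gives a Jordan form
J =
  [-2,  1,  0,  0,  0]
  [ 0, -2,  0,  0,  0]
  [ 0,  0, -2,  1,  0]
  [ 0,  0,  0, -2,  0]
  [ 0,  0,  0,  0, -2]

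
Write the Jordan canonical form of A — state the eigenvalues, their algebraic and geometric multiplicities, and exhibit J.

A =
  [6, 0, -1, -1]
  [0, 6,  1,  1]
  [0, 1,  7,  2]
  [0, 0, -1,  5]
J_3(6) ⊕ J_1(6)

The characteristic polynomial is
  det(x·I − A) = x^4 - 24*x^3 + 216*x^2 - 864*x + 1296 = (x - 6)^4

Eigenvalues and multiplicities (the geometric multiplicity of λ is n − rank(A − λI), which equals the number of Jordan blocks for λ):
  λ = 6: algebraic multiplicity = 4, geometric multiplicity = 2

Determining the block sizes for each eigenvalue:
  λ = 6: with am = 4 and gm = 2, the partition is not yet determined (e.g. several partitions of 4 into 2 parts exist). Let N = A − (6)·I. Computing rank(N^1) = 2, rank(N^2) = 1, rank(N^3) = 0; the number of blocks of size ≥ j is rank(N^{j−1}) − rank(N^j), giving [2, 1, 1]. So we have 1 block(s) of size 3, 1 block(s) of size 1 → block sizes [3, 1]

Assembling the blocks gives a Jordan form
J =
  [6, 1, 0, 0]
  [0, 6, 1, 0]
  [0, 0, 6, 0]
  [0, 0, 0, 6]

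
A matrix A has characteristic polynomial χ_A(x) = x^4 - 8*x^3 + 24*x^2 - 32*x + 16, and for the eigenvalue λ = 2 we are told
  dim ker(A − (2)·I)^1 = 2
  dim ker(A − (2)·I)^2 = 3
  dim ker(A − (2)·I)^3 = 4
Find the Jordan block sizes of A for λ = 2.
Block sizes for λ = 2: [3, 1]

From the dimensions of kernels of powers, the number of Jordan blocks of size at least j is d_j − d_{j−1} where d_j = dim ker(N^j) (with d_0 = 0). Computing the differences gives [2, 1, 1].
The number of blocks of size exactly k is (#blocks of size ≥ k) − (#blocks of size ≥ k + 1), so the partition is: 1 block(s) of size 1, 1 block(s) of size 3.
In nonincreasing order the block sizes are [3, 1].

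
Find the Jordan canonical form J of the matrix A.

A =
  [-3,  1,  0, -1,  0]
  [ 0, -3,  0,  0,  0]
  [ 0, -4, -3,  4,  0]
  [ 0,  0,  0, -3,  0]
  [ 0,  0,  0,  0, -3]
J_2(-3) ⊕ J_1(-3) ⊕ J_1(-3) ⊕ J_1(-3)

The characteristic polynomial is
  det(x·I − A) = x^5 + 15*x^4 + 90*x^3 + 270*x^2 + 405*x + 243 = (x + 3)^5

Eigenvalues and multiplicities (the geometric multiplicity of λ is n − rank(A − λI), which equals the number of Jordan blocks for λ):
  λ = -3: algebraic multiplicity = 5, geometric multiplicity = 4

Determining the block sizes for each eigenvalue:
  λ = -3: 4 blocks summing to 5 forces exactly one block of size 2 and the rest size 1 → block sizes [2, 1, 1, 1]

Assembling the blocks gives a Jordan form
J =
  [-3,  1,  0,  0,  0]
  [ 0, -3,  0,  0,  0]
  [ 0,  0, -3,  0,  0]
  [ 0,  0,  0, -3,  0]
  [ 0,  0,  0,  0, -3]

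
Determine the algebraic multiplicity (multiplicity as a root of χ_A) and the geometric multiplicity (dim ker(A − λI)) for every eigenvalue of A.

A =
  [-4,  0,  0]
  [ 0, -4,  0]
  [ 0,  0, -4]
λ = -4: alg = 3, geom = 3

Step 1 — factor the characteristic polynomial to read off the algebraic multiplicities:
  χ_A(x) = (x + 4)^3

Step 2 — compute geometric multiplicities via the rank-nullity identity g(λ) = n − rank(A − λI):
  rank(A − (-4)·I) = 0, so dim ker(A − (-4)·I) = n − 0 = 3

Summary:
  λ = -4: algebraic multiplicity = 3, geometric multiplicity = 3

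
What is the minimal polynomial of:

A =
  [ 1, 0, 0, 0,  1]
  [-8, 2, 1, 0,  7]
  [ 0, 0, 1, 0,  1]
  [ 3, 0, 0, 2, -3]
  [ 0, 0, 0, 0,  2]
x^2 - 3*x + 2

The characteristic polynomial is χ_A(x) = (x - 2)^3*(x - 1)^2, so the eigenvalues are known. The minimal polynomial is
  m_A(x) = Π_λ (x − λ)^{k_λ}
where k_λ is the size of the *largest* Jordan block for λ (equivalently, the smallest k with (A − λI)^k v = 0 for every generalised eigenvector v of λ).

  λ = 1: largest Jordan block has size 1, contributing (x − 1)
  λ = 2: largest Jordan block has size 1, contributing (x − 2)

So m_A(x) = (x - 2)*(x - 1) = x^2 - 3*x + 2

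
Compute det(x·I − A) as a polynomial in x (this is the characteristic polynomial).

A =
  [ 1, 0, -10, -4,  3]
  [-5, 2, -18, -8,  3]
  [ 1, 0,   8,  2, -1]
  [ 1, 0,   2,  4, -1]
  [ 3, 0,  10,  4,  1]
x^5 - 16*x^4 + 100*x^3 - 304*x^2 + 448*x - 256

Expanding det(x·I − A) (e.g. by cofactor expansion or by noting that A is similar to its Jordan form J, which has the same characteristic polynomial as A) gives
  χ_A(x) = x^5 - 16*x^4 + 100*x^3 - 304*x^2 + 448*x - 256
which factors as (x - 4)^3*(x - 2)^2. The eigenvalues (with algebraic multiplicities) are λ = 2 with multiplicity 2, λ = 4 with multiplicity 3.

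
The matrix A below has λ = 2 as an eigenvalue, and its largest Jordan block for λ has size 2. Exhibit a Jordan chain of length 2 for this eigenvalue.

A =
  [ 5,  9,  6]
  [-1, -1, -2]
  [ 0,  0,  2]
A Jordan chain for λ = 2 of length 2:
v_1 = (3, -1, 0)ᵀ
v_2 = (1, 0, 0)ᵀ

Let N = A − (2)·I. We want v_2 with N^2 v_2 = 0 but N^1 v_2 ≠ 0; then v_{j-1} := N · v_j for j = 2, …, 2.

Pick v_2 = (1, 0, 0)ᵀ.
Then v_1 = N · v_2 = (3, -1, 0)ᵀ.

Sanity check: (A − (2)·I) v_1 = (0, 0, 0)ᵀ = 0. ✓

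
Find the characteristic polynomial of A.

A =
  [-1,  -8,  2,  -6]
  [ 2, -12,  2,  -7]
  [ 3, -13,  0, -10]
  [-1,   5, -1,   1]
x^4 + 12*x^3 + 54*x^2 + 108*x + 81

Expanding det(x·I − A) (e.g. by cofactor expansion or by noting that A is similar to its Jordan form J, which has the same characteristic polynomial as A) gives
  χ_A(x) = x^4 + 12*x^3 + 54*x^2 + 108*x + 81
which factors as (x + 3)^4. The eigenvalues (with algebraic multiplicities) are λ = -3 with multiplicity 4.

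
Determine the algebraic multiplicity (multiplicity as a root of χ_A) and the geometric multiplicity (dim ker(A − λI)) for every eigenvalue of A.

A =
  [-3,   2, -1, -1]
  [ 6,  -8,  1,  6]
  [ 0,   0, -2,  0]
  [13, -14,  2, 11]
λ = -2: alg = 3, geom = 1; λ = 4: alg = 1, geom = 1

Step 1 — factor the characteristic polynomial to read off the algebraic multiplicities:
  χ_A(x) = (x - 4)*(x + 2)^3

Step 2 — compute geometric multiplicities via the rank-nullity identity g(λ) = n − rank(A − λI):
  rank(A − (-2)·I) = 3, so dim ker(A − (-2)·I) = n − 3 = 1
  rank(A − (4)·I) = 3, so dim ker(A − (4)·I) = n − 3 = 1

Summary:
  λ = -2: algebraic multiplicity = 3, geometric multiplicity = 1
  λ = 4: algebraic multiplicity = 1, geometric multiplicity = 1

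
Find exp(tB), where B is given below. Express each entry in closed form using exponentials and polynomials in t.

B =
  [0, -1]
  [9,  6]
e^{tB} =
  [-3*t*exp(3*t) + exp(3*t), -t*exp(3*t)]
  [9*t*exp(3*t), 3*t*exp(3*t) + exp(3*t)]

Strategy: write B = P · J · P⁻¹ where J is a Jordan canonical form, so e^{tB} = P · e^{tJ} · P⁻¹, and e^{tJ} can be computed block-by-block.

B has Jordan form
J =
  [3, 1]
  [0, 3]
(up to reordering of blocks).

Per-block formulas:
  For a 2×2 Jordan block J_2(3): exp(t · J_2(3)) = e^(3t)·(I + t·N), where N is the 2×2 nilpotent shift.

After assembling e^{tJ} and conjugating by P, we get:

e^{tB} =
  [-3*t*exp(3*t) + exp(3*t), -t*exp(3*t)]
  [9*t*exp(3*t), 3*t*exp(3*t) + exp(3*t)]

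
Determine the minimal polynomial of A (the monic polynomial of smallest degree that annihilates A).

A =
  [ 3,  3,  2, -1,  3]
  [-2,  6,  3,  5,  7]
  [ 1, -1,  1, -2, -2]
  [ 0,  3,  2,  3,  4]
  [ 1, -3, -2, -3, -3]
x^3 - 6*x^2 + 12*x - 8

The characteristic polynomial is χ_A(x) = (x - 2)^5, so the eigenvalues are known. The minimal polynomial is
  m_A(x) = Π_λ (x − λ)^{k_λ}
where k_λ is the size of the *largest* Jordan block for λ (equivalently, the smallest k with (A − λI)^k v = 0 for every generalised eigenvector v of λ).

  λ = 2: largest Jordan block has size 3, contributing (x − 2)^3

So m_A(x) = (x - 2)^3 = x^3 - 6*x^2 + 12*x - 8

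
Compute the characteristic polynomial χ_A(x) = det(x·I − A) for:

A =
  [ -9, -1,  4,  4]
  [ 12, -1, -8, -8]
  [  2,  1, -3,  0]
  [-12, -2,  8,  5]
x^4 + 8*x^3 + 18*x^2 - 27

Expanding det(x·I − A) (e.g. by cofactor expansion or by noting that A is similar to its Jordan form J, which has the same characteristic polynomial as A) gives
  χ_A(x) = x^4 + 8*x^3 + 18*x^2 - 27
which factors as (x - 1)*(x + 3)^3. The eigenvalues (with algebraic multiplicities) are λ = -3 with multiplicity 3, λ = 1 with multiplicity 1.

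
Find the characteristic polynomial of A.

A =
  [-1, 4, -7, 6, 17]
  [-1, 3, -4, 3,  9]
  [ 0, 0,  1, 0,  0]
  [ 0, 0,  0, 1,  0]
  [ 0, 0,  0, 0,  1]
x^5 - 5*x^4 + 10*x^3 - 10*x^2 + 5*x - 1

Expanding det(x·I − A) (e.g. by cofactor expansion or by noting that A is similar to its Jordan form J, which has the same characteristic polynomial as A) gives
  χ_A(x) = x^5 - 5*x^4 + 10*x^3 - 10*x^2 + 5*x - 1
which factors as (x - 1)^5. The eigenvalues (with algebraic multiplicities) are λ = 1 with multiplicity 5.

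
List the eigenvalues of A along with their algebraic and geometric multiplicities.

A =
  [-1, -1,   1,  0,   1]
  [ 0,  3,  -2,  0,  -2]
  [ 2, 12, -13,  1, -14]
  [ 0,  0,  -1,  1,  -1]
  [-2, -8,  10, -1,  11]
λ = -1: alg = 2, geom = 1; λ = 1: alg = 3, geom = 1

Step 1 — factor the characteristic polynomial to read off the algebraic multiplicities:
  χ_A(x) = (x - 1)^3*(x + 1)^2

Step 2 — compute geometric multiplicities via the rank-nullity identity g(λ) = n − rank(A − λI):
  rank(A − (-1)·I) = 4, so dim ker(A − (-1)·I) = n − 4 = 1
  rank(A − (1)·I) = 4, so dim ker(A − (1)·I) = n − 4 = 1

Summary:
  λ = -1: algebraic multiplicity = 2, geometric multiplicity = 1
  λ = 1: algebraic multiplicity = 3, geometric multiplicity = 1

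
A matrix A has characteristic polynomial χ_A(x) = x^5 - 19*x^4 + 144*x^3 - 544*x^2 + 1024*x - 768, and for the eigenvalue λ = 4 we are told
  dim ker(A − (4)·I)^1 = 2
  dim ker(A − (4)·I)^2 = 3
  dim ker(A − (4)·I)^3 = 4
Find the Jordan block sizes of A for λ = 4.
Block sizes for λ = 4: [3, 1]

From the dimensions of kernels of powers, the number of Jordan blocks of size at least j is d_j − d_{j−1} where d_j = dim ker(N^j) (with d_0 = 0). Computing the differences gives [2, 1, 1].
The number of blocks of size exactly k is (#blocks of size ≥ k) − (#blocks of size ≥ k + 1), so the partition is: 1 block(s) of size 1, 1 block(s) of size 3.
In nonincreasing order the block sizes are [3, 1].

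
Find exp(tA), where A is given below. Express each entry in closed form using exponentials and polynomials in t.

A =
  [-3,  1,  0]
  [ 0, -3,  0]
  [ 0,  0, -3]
e^{tA} =
  [exp(-3*t), t*exp(-3*t), 0]
  [0, exp(-3*t), 0]
  [0, 0, exp(-3*t)]

Strategy: write A = P · J · P⁻¹ where J is a Jordan canonical form, so e^{tA} = P · e^{tJ} · P⁻¹, and e^{tJ} can be computed block-by-block.

A has Jordan form
J =
  [-3,  1,  0]
  [ 0, -3,  0]
  [ 0,  0, -3]
(up to reordering of blocks).

Per-block formulas:
  For a 2×2 Jordan block J_2(-3): exp(t · J_2(-3)) = e^(-3t)·(I + t·N), where N is the 2×2 nilpotent shift.
  For a 1×1 block at λ = -3: exp(t · [-3]) = [e^(-3t)].

After assembling e^{tJ} and conjugating by P, we get:

e^{tA} =
  [exp(-3*t), t*exp(-3*t), 0]
  [0, exp(-3*t), 0]
  [0, 0, exp(-3*t)]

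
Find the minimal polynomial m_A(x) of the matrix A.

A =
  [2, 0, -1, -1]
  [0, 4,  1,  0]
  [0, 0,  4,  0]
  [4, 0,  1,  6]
x^3 - 12*x^2 + 48*x - 64

The characteristic polynomial is χ_A(x) = (x - 4)^4, so the eigenvalues are known. The minimal polynomial is
  m_A(x) = Π_λ (x − λ)^{k_λ}
where k_λ is the size of the *largest* Jordan block for λ (equivalently, the smallest k with (A − λI)^k v = 0 for every generalised eigenvector v of λ).

  λ = 4: largest Jordan block has size 3, contributing (x − 4)^3

So m_A(x) = (x - 4)^3 = x^3 - 12*x^2 + 48*x - 64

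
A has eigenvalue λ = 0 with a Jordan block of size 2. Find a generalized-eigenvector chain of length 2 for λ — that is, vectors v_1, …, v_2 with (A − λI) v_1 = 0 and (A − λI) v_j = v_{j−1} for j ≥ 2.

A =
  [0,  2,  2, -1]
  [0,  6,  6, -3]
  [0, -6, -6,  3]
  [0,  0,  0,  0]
A Jordan chain for λ = 0 of length 2:
v_1 = (2, 6, -6, 0)ᵀ
v_2 = (0, 1, 0, 0)ᵀ

Let N = A − (0)·I. We want v_2 with N^2 v_2 = 0 but N^1 v_2 ≠ 0; then v_{j-1} := N · v_j for j = 2, …, 2.

Pick v_2 = (0, 1, 0, 0)ᵀ.
Then v_1 = N · v_2 = (2, 6, -6, 0)ᵀ.

Sanity check: (A − (0)·I) v_1 = (0, 0, 0, 0)ᵀ = 0. ✓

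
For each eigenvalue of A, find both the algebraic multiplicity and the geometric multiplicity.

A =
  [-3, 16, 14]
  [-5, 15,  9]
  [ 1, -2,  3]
λ = 5: alg = 3, geom = 1

Step 1 — factor the characteristic polynomial to read off the algebraic multiplicities:
  χ_A(x) = (x - 5)^3

Step 2 — compute geometric multiplicities via the rank-nullity identity g(λ) = n − rank(A − λI):
  rank(A − (5)·I) = 2, so dim ker(A − (5)·I) = n − 2 = 1

Summary:
  λ = 5: algebraic multiplicity = 3, geometric multiplicity = 1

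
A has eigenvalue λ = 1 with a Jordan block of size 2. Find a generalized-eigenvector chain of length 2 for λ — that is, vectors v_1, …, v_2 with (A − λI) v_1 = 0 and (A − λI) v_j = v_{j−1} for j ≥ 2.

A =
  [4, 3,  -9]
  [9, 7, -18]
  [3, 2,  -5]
A Jordan chain for λ = 1 of length 2:
v_1 = (0, 3, 1)ᵀ
v_2 = (1, -1, 0)ᵀ

Let N = A − (1)·I. We want v_2 with N^2 v_2 = 0 but N^1 v_2 ≠ 0; then v_{j-1} := N · v_j for j = 2, …, 2.

Pick v_2 = (1, -1, 0)ᵀ.
Then v_1 = N · v_2 = (0, 3, 1)ᵀ.

Sanity check: (A − (1)·I) v_1 = (0, 0, 0)ᵀ = 0. ✓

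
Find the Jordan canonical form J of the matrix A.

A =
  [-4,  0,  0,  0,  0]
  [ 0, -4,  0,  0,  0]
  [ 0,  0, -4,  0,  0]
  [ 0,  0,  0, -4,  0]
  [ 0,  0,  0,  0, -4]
J_1(-4) ⊕ J_1(-4) ⊕ J_1(-4) ⊕ J_1(-4) ⊕ J_1(-4)

The characteristic polynomial is
  det(x·I − A) = x^5 + 20*x^4 + 160*x^3 + 640*x^2 + 1280*x + 1024 = (x + 4)^5

Eigenvalues and multiplicities (the geometric multiplicity of λ is n − rank(A − λI), which equals the number of Jordan blocks for λ):
  λ = -4: algebraic multiplicity = 5, geometric multiplicity = 5

Determining the block sizes for each eigenvalue:
  λ = -4: gm = am = 5, so every block has size 1 → block sizes [1, 1, 1, 1, 1]

Assembling the blocks gives a Jordan form
J =
  [-4,  0,  0,  0,  0]
  [ 0, -4,  0,  0,  0]
  [ 0,  0, -4,  0,  0]
  [ 0,  0,  0, -4,  0]
  [ 0,  0,  0,  0, -4]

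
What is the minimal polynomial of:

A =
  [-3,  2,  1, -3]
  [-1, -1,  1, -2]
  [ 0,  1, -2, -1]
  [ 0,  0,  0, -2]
x^3 + 6*x^2 + 12*x + 8

The characteristic polynomial is χ_A(x) = (x + 2)^4, so the eigenvalues are known. The minimal polynomial is
  m_A(x) = Π_λ (x − λ)^{k_λ}
where k_λ is the size of the *largest* Jordan block for λ (equivalently, the smallest k with (A − λI)^k v = 0 for every generalised eigenvector v of λ).

  λ = -2: largest Jordan block has size 3, contributing (x + 2)^3

So m_A(x) = (x + 2)^3 = x^3 + 6*x^2 + 12*x + 8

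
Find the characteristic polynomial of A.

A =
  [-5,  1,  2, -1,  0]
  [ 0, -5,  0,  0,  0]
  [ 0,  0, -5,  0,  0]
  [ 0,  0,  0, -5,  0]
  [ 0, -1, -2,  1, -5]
x^5 + 25*x^4 + 250*x^3 + 1250*x^2 + 3125*x + 3125

Expanding det(x·I − A) (e.g. by cofactor expansion or by noting that A is similar to its Jordan form J, which has the same characteristic polynomial as A) gives
  χ_A(x) = x^5 + 25*x^4 + 250*x^3 + 1250*x^2 + 3125*x + 3125
which factors as (x + 5)^5. The eigenvalues (with algebraic multiplicities) are λ = -5 with multiplicity 5.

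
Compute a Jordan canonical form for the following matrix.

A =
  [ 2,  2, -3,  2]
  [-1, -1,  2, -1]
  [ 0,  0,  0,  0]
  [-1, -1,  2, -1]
J_3(0) ⊕ J_1(0)

The characteristic polynomial is
  det(x·I − A) = x^4

Eigenvalues and multiplicities (the geometric multiplicity of λ is n − rank(A − λI), which equals the number of Jordan blocks for λ):
  λ = 0: algebraic multiplicity = 4, geometric multiplicity = 2

Determining the block sizes for each eigenvalue:
  λ = 0: with am = 4 and gm = 2, the partition is not yet determined (e.g. several partitions of 4 into 2 parts exist). Let N = A − (0)·I. Computing rank(N^1) = 2, rank(N^2) = 1, rank(N^3) = 0; the number of blocks of size ≥ j is rank(N^{j−1}) − rank(N^j), giving [2, 1, 1]. So we have 1 block(s) of size 3, 1 block(s) of size 1 → block sizes [3, 1]

Assembling the blocks gives a Jordan form
J =
  [0, 1, 0, 0]
  [0, 0, 1, 0]
  [0, 0, 0, 0]
  [0, 0, 0, 0]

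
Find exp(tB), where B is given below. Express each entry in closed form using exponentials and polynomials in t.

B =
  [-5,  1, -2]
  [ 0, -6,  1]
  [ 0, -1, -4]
e^{tB} =
  [exp(-5*t), t^2*exp(-5*t)/2 + t*exp(-5*t), -t^2*exp(-5*t)/2 - 2*t*exp(-5*t)]
  [0, -t*exp(-5*t) + exp(-5*t), t*exp(-5*t)]
  [0, -t*exp(-5*t), t*exp(-5*t) + exp(-5*t)]

Strategy: write B = P · J · P⁻¹ where J is a Jordan canonical form, so e^{tB} = P · e^{tJ} · P⁻¹, and e^{tJ} can be computed block-by-block.

B has Jordan form
J =
  [-5,  1,  0]
  [ 0, -5,  1]
  [ 0,  0, -5]
(up to reordering of blocks).

Per-block formulas:
  For a 3×3 Jordan block J_3(-5): exp(t · J_3(-5)) = e^(-5t)·(I + t·N + (t^2/2)·N^2), where N is the 3×3 nilpotent shift.

After assembling e^{tJ} and conjugating by P, we get:

e^{tB} =
  [exp(-5*t), t^2*exp(-5*t)/2 + t*exp(-5*t), -t^2*exp(-5*t)/2 - 2*t*exp(-5*t)]
  [0, -t*exp(-5*t) + exp(-5*t), t*exp(-5*t)]
  [0, -t*exp(-5*t), t*exp(-5*t) + exp(-5*t)]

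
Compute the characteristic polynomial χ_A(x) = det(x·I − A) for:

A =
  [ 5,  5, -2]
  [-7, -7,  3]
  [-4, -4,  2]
x^3

Expanding det(x·I − A) (e.g. by cofactor expansion or by noting that A is similar to its Jordan form J, which has the same characteristic polynomial as A) gives
  χ_A(x) = x^3
which factors as x^3. The eigenvalues (with algebraic multiplicities) are λ = 0 with multiplicity 3.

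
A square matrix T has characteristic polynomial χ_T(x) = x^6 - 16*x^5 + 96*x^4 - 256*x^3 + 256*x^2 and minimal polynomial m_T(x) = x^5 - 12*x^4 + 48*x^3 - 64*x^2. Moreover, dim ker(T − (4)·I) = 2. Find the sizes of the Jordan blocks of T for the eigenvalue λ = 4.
Block sizes for λ = 4: [3, 1]

Step 1 — from the characteristic polynomial, algebraic multiplicity of λ = 4 is 4. From dim ker(T − (4)·I) = 2, there are exactly 2 Jordan blocks for λ = 4.
Step 2 — from the minimal polynomial, the factor (x − 4)^3 tells us the largest block for λ = 4 has size 3.
Step 3 — with total size 4, 2 blocks, and largest block 3, the block sizes (in nonincreasing order) are [3, 1].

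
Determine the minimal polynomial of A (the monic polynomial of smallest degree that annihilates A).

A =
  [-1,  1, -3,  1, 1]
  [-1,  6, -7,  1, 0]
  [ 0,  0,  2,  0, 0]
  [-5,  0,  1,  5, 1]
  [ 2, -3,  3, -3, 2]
x^5 - 14*x^4 + 70*x^3 - 152*x^2 + 145*x - 50

The characteristic polynomial is χ_A(x) = (x - 5)^2*(x - 2)*(x - 1)^2, so the eigenvalues are known. The minimal polynomial is
  m_A(x) = Π_λ (x − λ)^{k_λ}
where k_λ is the size of the *largest* Jordan block for λ (equivalently, the smallest k with (A − λI)^k v = 0 for every generalised eigenvector v of λ).

  λ = 1: largest Jordan block has size 2, contributing (x − 1)^2
  λ = 2: largest Jordan block has size 1, contributing (x − 2)
  λ = 5: largest Jordan block has size 2, contributing (x − 5)^2

So m_A(x) = (x - 5)^2*(x - 2)*(x - 1)^2 = x^5 - 14*x^4 + 70*x^3 - 152*x^2 + 145*x - 50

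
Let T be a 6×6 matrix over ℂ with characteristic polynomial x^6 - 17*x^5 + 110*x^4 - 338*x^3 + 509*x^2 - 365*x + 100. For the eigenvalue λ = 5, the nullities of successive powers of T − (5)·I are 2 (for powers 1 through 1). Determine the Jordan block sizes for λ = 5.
Block sizes for λ = 5: [1, 1]

From the dimensions of kernels of powers, the number of Jordan blocks of size at least j is d_j − d_{j−1} where d_j = dim ker(N^j) (with d_0 = 0). Computing the differences gives [2].
The number of blocks of size exactly k is (#blocks of size ≥ k) − (#blocks of size ≥ k + 1), so the partition is: 2 block(s) of size 1.
In nonincreasing order the block sizes are [1, 1].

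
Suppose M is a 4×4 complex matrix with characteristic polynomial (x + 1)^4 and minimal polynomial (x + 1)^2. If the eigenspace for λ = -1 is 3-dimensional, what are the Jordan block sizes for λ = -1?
Block sizes for λ = -1: [2, 1, 1]

Step 1 — from the characteristic polynomial, algebraic multiplicity of λ = -1 is 4. From dim ker(M − (-1)·I) = 3, there are exactly 3 Jordan blocks for λ = -1.
Step 2 — from the minimal polynomial, the factor (x + 1)^2 tells us the largest block for λ = -1 has size 2.
Step 3 — with total size 4, 3 blocks, and largest block 2, the block sizes (in nonincreasing order) are [2, 1, 1].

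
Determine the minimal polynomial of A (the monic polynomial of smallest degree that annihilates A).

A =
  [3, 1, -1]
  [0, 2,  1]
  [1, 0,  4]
x^3 - 9*x^2 + 27*x - 27

The characteristic polynomial is χ_A(x) = (x - 3)^3, so the eigenvalues are known. The minimal polynomial is
  m_A(x) = Π_λ (x − λ)^{k_λ}
where k_λ is the size of the *largest* Jordan block for λ (equivalently, the smallest k with (A − λI)^k v = 0 for every generalised eigenvector v of λ).

  λ = 3: largest Jordan block has size 3, contributing (x − 3)^3

So m_A(x) = (x - 3)^3 = x^3 - 9*x^2 + 27*x - 27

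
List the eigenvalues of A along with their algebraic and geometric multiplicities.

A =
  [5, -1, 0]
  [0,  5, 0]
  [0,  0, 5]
λ = 5: alg = 3, geom = 2

Step 1 — factor the characteristic polynomial to read off the algebraic multiplicities:
  χ_A(x) = (x - 5)^3

Step 2 — compute geometric multiplicities via the rank-nullity identity g(λ) = n − rank(A − λI):
  rank(A − (5)·I) = 1, so dim ker(A − (5)·I) = n − 1 = 2

Summary:
  λ = 5: algebraic multiplicity = 3, geometric multiplicity = 2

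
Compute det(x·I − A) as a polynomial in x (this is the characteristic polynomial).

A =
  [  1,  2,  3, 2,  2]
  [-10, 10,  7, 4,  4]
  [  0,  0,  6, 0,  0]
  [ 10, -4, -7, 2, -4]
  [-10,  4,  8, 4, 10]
x^5 - 29*x^4 + 336*x^3 - 1944*x^2 + 5616*x - 6480

Expanding det(x·I − A) (e.g. by cofactor expansion or by noting that A is similar to its Jordan form J, which has the same characteristic polynomial as A) gives
  χ_A(x) = x^5 - 29*x^4 + 336*x^3 - 1944*x^2 + 5616*x - 6480
which factors as (x - 6)^4*(x - 5). The eigenvalues (with algebraic multiplicities) are λ = 5 with multiplicity 1, λ = 6 with multiplicity 4.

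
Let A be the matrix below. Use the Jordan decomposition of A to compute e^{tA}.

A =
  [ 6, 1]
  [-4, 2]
e^{tA} =
  [2*t*exp(4*t) + exp(4*t), t*exp(4*t)]
  [-4*t*exp(4*t), -2*t*exp(4*t) + exp(4*t)]

Strategy: write A = P · J · P⁻¹ where J is a Jordan canonical form, so e^{tA} = P · e^{tJ} · P⁻¹, and e^{tJ} can be computed block-by-block.

A has Jordan form
J =
  [4, 1]
  [0, 4]
(up to reordering of blocks).

Per-block formulas:
  For a 2×2 Jordan block J_2(4): exp(t · J_2(4)) = e^(4t)·(I + t·N), where N is the 2×2 nilpotent shift.

After assembling e^{tJ} and conjugating by P, we get:

e^{tA} =
  [2*t*exp(4*t) + exp(4*t), t*exp(4*t)]
  [-4*t*exp(4*t), -2*t*exp(4*t) + exp(4*t)]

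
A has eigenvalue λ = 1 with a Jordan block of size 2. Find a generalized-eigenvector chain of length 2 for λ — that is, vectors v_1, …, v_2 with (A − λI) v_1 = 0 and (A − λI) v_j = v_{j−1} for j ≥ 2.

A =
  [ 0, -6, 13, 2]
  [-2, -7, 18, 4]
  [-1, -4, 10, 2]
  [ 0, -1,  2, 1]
A Jordan chain for λ = 1 of length 2:
v_1 = (-1, -2, -1, 0)ᵀ
v_2 = (1, 0, 0, 0)ᵀ

Let N = A − (1)·I. We want v_2 with N^2 v_2 = 0 but N^1 v_2 ≠ 0; then v_{j-1} := N · v_j for j = 2, …, 2.

Pick v_2 = (1, 0, 0, 0)ᵀ.
Then v_1 = N · v_2 = (-1, -2, -1, 0)ᵀ.

Sanity check: (A − (1)·I) v_1 = (0, 0, 0, 0)ᵀ = 0. ✓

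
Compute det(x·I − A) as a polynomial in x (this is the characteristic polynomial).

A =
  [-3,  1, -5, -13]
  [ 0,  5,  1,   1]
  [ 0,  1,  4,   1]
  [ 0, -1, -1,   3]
x^4 - 9*x^3 + 12*x^2 + 80*x - 192

Expanding det(x·I − A) (e.g. by cofactor expansion or by noting that A is similar to its Jordan form J, which has the same characteristic polynomial as A) gives
  χ_A(x) = x^4 - 9*x^3 + 12*x^2 + 80*x - 192
which factors as (x - 4)^3*(x + 3). The eigenvalues (with algebraic multiplicities) are λ = -3 with multiplicity 1, λ = 4 with multiplicity 3.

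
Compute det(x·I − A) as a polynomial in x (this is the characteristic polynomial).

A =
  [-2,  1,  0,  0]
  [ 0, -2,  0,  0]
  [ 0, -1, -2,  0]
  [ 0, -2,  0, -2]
x^4 + 8*x^3 + 24*x^2 + 32*x + 16

Expanding det(x·I − A) (e.g. by cofactor expansion or by noting that A is similar to its Jordan form J, which has the same characteristic polynomial as A) gives
  χ_A(x) = x^4 + 8*x^3 + 24*x^2 + 32*x + 16
which factors as (x + 2)^4. The eigenvalues (with algebraic multiplicities) are λ = -2 with multiplicity 4.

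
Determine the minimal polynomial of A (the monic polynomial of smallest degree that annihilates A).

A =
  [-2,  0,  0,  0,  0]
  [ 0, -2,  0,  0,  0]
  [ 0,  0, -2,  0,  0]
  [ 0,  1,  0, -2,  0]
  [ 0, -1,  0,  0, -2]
x^2 + 4*x + 4

The characteristic polynomial is χ_A(x) = (x + 2)^5, so the eigenvalues are known. The minimal polynomial is
  m_A(x) = Π_λ (x − λ)^{k_λ}
where k_λ is the size of the *largest* Jordan block for λ (equivalently, the smallest k with (A − λI)^k v = 0 for every generalised eigenvector v of λ).

  λ = -2: largest Jordan block has size 2, contributing (x + 2)^2

So m_A(x) = (x + 2)^2 = x^2 + 4*x + 4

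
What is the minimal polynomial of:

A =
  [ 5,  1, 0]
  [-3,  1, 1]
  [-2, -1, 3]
x^3 - 9*x^2 + 27*x - 27

The characteristic polynomial is χ_A(x) = (x - 3)^3, so the eigenvalues are known. The minimal polynomial is
  m_A(x) = Π_λ (x − λ)^{k_λ}
where k_λ is the size of the *largest* Jordan block for λ (equivalently, the smallest k with (A − λI)^k v = 0 for every generalised eigenvector v of λ).

  λ = 3: largest Jordan block has size 3, contributing (x − 3)^3

So m_A(x) = (x - 3)^3 = x^3 - 9*x^2 + 27*x - 27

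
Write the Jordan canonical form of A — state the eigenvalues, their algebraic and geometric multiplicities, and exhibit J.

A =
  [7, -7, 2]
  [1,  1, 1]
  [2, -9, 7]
J_3(5)

The characteristic polynomial is
  det(x·I − A) = x^3 - 15*x^2 + 75*x - 125 = (x - 5)^3

Eigenvalues and multiplicities (the geometric multiplicity of λ is n − rank(A − λI), which equals the number of Jordan blocks for λ):
  λ = 5: algebraic multiplicity = 3, geometric multiplicity = 1

Determining the block sizes for each eigenvalue:
  λ = 5: one block (gm = 1), so the single block has size am = 3 → block sizes [3]

Assembling the blocks gives a Jordan form
J =
  [5, 1, 0]
  [0, 5, 1]
  [0, 0, 5]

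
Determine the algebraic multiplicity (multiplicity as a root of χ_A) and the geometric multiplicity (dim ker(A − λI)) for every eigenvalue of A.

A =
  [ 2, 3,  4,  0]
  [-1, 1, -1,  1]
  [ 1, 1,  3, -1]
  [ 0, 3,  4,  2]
λ = 2: alg = 4, geom = 2

Step 1 — factor the characteristic polynomial to read off the algebraic multiplicities:
  χ_A(x) = (x - 2)^4

Step 2 — compute geometric multiplicities via the rank-nullity identity g(λ) = n − rank(A − λI):
  rank(A − (2)·I) = 2, so dim ker(A − (2)·I) = n − 2 = 2

Summary:
  λ = 2: algebraic multiplicity = 4, geometric multiplicity = 2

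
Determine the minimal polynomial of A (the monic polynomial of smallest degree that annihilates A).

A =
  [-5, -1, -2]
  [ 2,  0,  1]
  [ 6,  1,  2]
x^3 + 3*x^2 + 3*x + 1

The characteristic polynomial is χ_A(x) = (x + 1)^3, so the eigenvalues are known. The minimal polynomial is
  m_A(x) = Π_λ (x − λ)^{k_λ}
where k_λ is the size of the *largest* Jordan block for λ (equivalently, the smallest k with (A − λI)^k v = 0 for every generalised eigenvector v of λ).

  λ = -1: largest Jordan block has size 3, contributing (x + 1)^3

So m_A(x) = (x + 1)^3 = x^3 + 3*x^2 + 3*x + 1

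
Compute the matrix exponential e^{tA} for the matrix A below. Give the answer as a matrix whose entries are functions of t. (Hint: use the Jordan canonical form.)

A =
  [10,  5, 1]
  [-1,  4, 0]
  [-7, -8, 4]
e^{tA} =
  [2*t^2*exp(6*t) + 4*t*exp(6*t) + exp(6*t), t^2*exp(6*t) + 5*t*exp(6*t), t^2*exp(6*t) + t*exp(6*t)]
  [-t^2*exp(6*t) - t*exp(6*t), -t^2*exp(6*t)/2 - 2*t*exp(6*t) + exp(6*t), -t^2*exp(6*t)/2]
  [-3*t^2*exp(6*t) - 7*t*exp(6*t), -3*t^2*exp(6*t)/2 - 8*t*exp(6*t), -3*t^2*exp(6*t)/2 - 2*t*exp(6*t) + exp(6*t)]

Strategy: write A = P · J · P⁻¹ where J is a Jordan canonical form, so e^{tA} = P · e^{tJ} · P⁻¹, and e^{tJ} can be computed block-by-block.

A has Jordan form
J =
  [6, 1, 0]
  [0, 6, 1]
  [0, 0, 6]
(up to reordering of blocks).

Per-block formulas:
  For a 3×3 Jordan block J_3(6): exp(t · J_3(6)) = e^(6t)·(I + t·N + (t^2/2)·N^2), where N is the 3×3 nilpotent shift.

After assembling e^{tJ} and conjugating by P, we get:

e^{tA} =
  [2*t^2*exp(6*t) + 4*t*exp(6*t) + exp(6*t), t^2*exp(6*t) + 5*t*exp(6*t), t^2*exp(6*t) + t*exp(6*t)]
  [-t^2*exp(6*t) - t*exp(6*t), -t^2*exp(6*t)/2 - 2*t*exp(6*t) + exp(6*t), -t^2*exp(6*t)/2]
  [-3*t^2*exp(6*t) - 7*t*exp(6*t), -3*t^2*exp(6*t)/2 - 8*t*exp(6*t), -3*t^2*exp(6*t)/2 - 2*t*exp(6*t) + exp(6*t)]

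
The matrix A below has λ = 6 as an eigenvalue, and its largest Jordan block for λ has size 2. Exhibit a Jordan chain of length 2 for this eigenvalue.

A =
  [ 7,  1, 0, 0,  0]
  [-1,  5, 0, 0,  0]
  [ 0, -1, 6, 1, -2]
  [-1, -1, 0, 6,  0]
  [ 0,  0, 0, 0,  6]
A Jordan chain for λ = 6 of length 2:
v_1 = (1, -1, 0, -1, 0)ᵀ
v_2 = (1, 0, 0, 0, 0)ᵀ

Let N = A − (6)·I. We want v_2 with N^2 v_2 = 0 but N^1 v_2 ≠ 0; then v_{j-1} := N · v_j for j = 2, …, 2.

Pick v_2 = (1, 0, 0, 0, 0)ᵀ.
Then v_1 = N · v_2 = (1, -1, 0, -1, 0)ᵀ.

Sanity check: (A − (6)·I) v_1 = (0, 0, 0, 0, 0)ᵀ = 0. ✓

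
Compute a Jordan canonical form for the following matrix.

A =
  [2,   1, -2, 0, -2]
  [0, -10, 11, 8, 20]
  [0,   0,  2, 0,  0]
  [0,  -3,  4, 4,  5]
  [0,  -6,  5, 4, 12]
J_3(2) ⊕ J_2(2)

The characteristic polynomial is
  det(x·I − A) = x^5 - 10*x^4 + 40*x^3 - 80*x^2 + 80*x - 32 = (x - 2)^5

Eigenvalues and multiplicities (the geometric multiplicity of λ is n − rank(A − λI), which equals the number of Jordan blocks for λ):
  λ = 2: algebraic multiplicity = 5, geometric multiplicity = 2

Determining the block sizes for each eigenvalue:
  λ = 2: with am = 5 and gm = 2, the partition is not yet determined (e.g. several partitions of 5 into 2 parts exist). Let N = A − (2)·I. Computing rank(N^1) = 3, rank(N^2) = 1, rank(N^3) = 0; the number of blocks of size ≥ j is rank(N^{j−1}) − rank(N^j), giving [2, 2, 1]. So we have 1 block(s) of size 3, 1 block(s) of size 2 → block sizes [3, 2]

Assembling the blocks gives a Jordan form
J =
  [2, 1, 0, 0, 0]
  [0, 2, 1, 0, 0]
  [0, 0, 2, 0, 0]
  [0, 0, 0, 2, 1]
  [0, 0, 0, 0, 2]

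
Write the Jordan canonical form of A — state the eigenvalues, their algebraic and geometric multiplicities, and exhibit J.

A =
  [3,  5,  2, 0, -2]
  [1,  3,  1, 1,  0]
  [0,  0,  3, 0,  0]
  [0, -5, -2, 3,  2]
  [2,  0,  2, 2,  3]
J_3(3) ⊕ J_1(3) ⊕ J_1(3)

The characteristic polynomial is
  det(x·I − A) = x^5 - 15*x^4 + 90*x^3 - 270*x^2 + 405*x - 243 = (x - 3)^5

Eigenvalues and multiplicities (the geometric multiplicity of λ is n − rank(A − λI), which equals the number of Jordan blocks for λ):
  λ = 3: algebraic multiplicity = 5, geometric multiplicity = 3

Determining the block sizes for each eigenvalue:
  λ = 3: with am = 5 and gm = 3, the partition is not yet determined (e.g. several partitions of 5 into 3 parts exist). Let N = A − (3)·I. Computing rank(N^1) = 2, rank(N^2) = 1, rank(N^3) = 0; the number of blocks of size ≥ j is rank(N^{j−1}) − rank(N^j), giving [3, 1, 1]. So we have 1 block(s) of size 3, 2 block(s) of size 1 → block sizes [3, 1, 1]

Assembling the blocks gives a Jordan form
J =
  [3, 1, 0, 0, 0]
  [0, 3, 1, 0, 0]
  [0, 0, 3, 0, 0]
  [0, 0, 0, 3, 0]
  [0, 0, 0, 0, 3]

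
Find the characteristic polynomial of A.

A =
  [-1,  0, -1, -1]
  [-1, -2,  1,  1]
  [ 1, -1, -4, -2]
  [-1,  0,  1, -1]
x^4 + 8*x^3 + 24*x^2 + 32*x + 16

Expanding det(x·I − A) (e.g. by cofactor expansion or by noting that A is similar to its Jordan form J, which has the same characteristic polynomial as A) gives
  χ_A(x) = x^4 + 8*x^3 + 24*x^2 + 32*x + 16
which factors as (x + 2)^4. The eigenvalues (with algebraic multiplicities) are λ = -2 with multiplicity 4.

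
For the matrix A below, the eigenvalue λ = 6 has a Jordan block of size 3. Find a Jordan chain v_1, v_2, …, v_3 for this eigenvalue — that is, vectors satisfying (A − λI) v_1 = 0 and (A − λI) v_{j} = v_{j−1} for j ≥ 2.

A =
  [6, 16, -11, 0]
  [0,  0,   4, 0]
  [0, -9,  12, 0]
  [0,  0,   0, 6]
A Jordan chain for λ = 6 of length 3:
v_1 = (3, 0, 0, 0)ᵀ
v_2 = (16, -6, -9, 0)ᵀ
v_3 = (0, 1, 0, 0)ᵀ

Let N = A − (6)·I. We want v_3 with N^3 v_3 = 0 but N^2 v_3 ≠ 0; then v_{j-1} := N · v_j for j = 3, …, 2.

Pick v_3 = (0, 1, 0, 0)ᵀ.
Then v_2 = N · v_3 = (16, -6, -9, 0)ᵀ.
Then v_1 = N · v_2 = (3, 0, 0, 0)ᵀ.

Sanity check: (A − (6)·I) v_1 = (0, 0, 0, 0)ᵀ = 0. ✓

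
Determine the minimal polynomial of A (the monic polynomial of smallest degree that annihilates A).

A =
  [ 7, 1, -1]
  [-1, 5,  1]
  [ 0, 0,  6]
x^2 - 12*x + 36

The characteristic polynomial is χ_A(x) = (x - 6)^3, so the eigenvalues are known. The minimal polynomial is
  m_A(x) = Π_λ (x − λ)^{k_λ}
where k_λ is the size of the *largest* Jordan block for λ (equivalently, the smallest k with (A − λI)^k v = 0 for every generalised eigenvector v of λ).

  λ = 6: largest Jordan block has size 2, contributing (x − 6)^2

So m_A(x) = (x - 6)^2 = x^2 - 12*x + 36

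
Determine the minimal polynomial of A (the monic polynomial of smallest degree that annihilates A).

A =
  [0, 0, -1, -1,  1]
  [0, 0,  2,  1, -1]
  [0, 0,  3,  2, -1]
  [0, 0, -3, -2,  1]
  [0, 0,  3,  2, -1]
x^3

The characteristic polynomial is χ_A(x) = x^5, so the eigenvalues are known. The minimal polynomial is
  m_A(x) = Π_λ (x − λ)^{k_λ}
where k_λ is the size of the *largest* Jordan block for λ (equivalently, the smallest k with (A − λI)^k v = 0 for every generalised eigenvector v of λ).

  λ = 0: largest Jordan block has size 3, contributing (x − 0)^3

So m_A(x) = x^3 = x^3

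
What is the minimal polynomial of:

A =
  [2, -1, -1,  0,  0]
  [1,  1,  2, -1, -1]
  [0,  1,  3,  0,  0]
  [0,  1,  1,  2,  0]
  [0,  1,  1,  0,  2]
x^3 - 6*x^2 + 12*x - 8

The characteristic polynomial is χ_A(x) = (x - 2)^5, so the eigenvalues are known. The minimal polynomial is
  m_A(x) = Π_λ (x − λ)^{k_λ}
where k_λ is the size of the *largest* Jordan block for λ (equivalently, the smallest k with (A − λI)^k v = 0 for every generalised eigenvector v of λ).

  λ = 2: largest Jordan block has size 3, contributing (x − 2)^3

So m_A(x) = (x - 2)^3 = x^3 - 6*x^2 + 12*x - 8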